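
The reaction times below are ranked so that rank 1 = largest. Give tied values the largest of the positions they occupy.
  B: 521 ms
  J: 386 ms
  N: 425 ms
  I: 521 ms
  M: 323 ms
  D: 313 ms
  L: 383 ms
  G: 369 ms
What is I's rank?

2

Sorted (descending): 521, 521, 425, 386, 383, 369, 323, 313
The 2 values of 521 occupy positions 1–2 → each gets rank 2.
I has value 521 ms → rank 2.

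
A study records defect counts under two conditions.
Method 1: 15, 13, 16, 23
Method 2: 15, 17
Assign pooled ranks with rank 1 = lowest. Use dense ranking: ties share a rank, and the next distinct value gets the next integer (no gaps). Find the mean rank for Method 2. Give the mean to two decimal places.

Sorted (ascending): 13, 15, 15, 16, 17, 23
The 2 values of 15 share dense rank 2.
Remaining distinct values take the next consecutive integers.
Method 2 values → pooled ranks: 15→2, 17→4
Mean rank = (2 + 4) / 2 = 3.00

3.00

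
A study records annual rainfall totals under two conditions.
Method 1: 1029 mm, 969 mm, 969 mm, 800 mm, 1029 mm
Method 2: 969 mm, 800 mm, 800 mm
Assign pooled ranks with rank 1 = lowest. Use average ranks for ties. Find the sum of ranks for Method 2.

Sorted (ascending): 800, 800, 800, 969, 969, 969, 1029, 1029
The 3 values of 800 occupy positions 1–3 → average rank 2.
The 3 values of 969 occupy positions 4–6 → average rank 5.
The 2 values of 1029 occupy positions 7–8 → average rank (7+8)/2 = 7.5.
Method 2 values → pooled ranks: 969→5, 800→2, 800→2
Rank sum = 5 + 2 + 2 = 9

9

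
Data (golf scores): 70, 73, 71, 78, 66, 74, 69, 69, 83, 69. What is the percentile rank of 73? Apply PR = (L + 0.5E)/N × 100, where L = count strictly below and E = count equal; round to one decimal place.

N = 10.
Strictly below 73: 6. Equal to 73: 1.
PR = (6 + 0.5·1)/10 × 100 = 65.0

65.0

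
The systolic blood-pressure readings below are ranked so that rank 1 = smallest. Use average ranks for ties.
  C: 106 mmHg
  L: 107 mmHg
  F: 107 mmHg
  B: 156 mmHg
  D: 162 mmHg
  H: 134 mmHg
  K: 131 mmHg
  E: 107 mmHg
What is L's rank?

Sorted (ascending): 106, 107, 107, 107, 131, 134, 156, 162
The 3 values of 107 occupy positions 2–4 → average rank 3.
L has value 107 mmHg → rank 3.

3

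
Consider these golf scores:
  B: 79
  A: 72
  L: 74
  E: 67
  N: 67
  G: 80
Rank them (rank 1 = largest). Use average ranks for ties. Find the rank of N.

Sorted (descending): 80, 79, 74, 72, 67, 67
The 2 values of 67 occupy positions 5–6 → average rank (5+6)/2 = 5.5.
N has value 67 → rank 5.5.

5.5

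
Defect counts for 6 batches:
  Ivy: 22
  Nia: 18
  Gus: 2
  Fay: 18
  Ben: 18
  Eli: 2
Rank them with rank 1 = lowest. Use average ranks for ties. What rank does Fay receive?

Sorted (ascending): 2, 2, 18, 18, 18, 22
The 2 values of 2 occupy positions 1–2 → average rank (1+2)/2 = 1.5.
The 3 values of 18 occupy positions 3–5 → average rank 4.
Fay has value 18 → rank 4.

4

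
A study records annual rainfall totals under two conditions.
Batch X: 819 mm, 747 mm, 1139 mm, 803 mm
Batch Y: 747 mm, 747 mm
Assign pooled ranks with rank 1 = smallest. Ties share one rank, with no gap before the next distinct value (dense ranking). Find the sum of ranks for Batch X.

Sorted (ascending): 747, 747, 747, 803, 819, 1139
The 3 values of 747 share dense rank 1.
Remaining distinct values take the next consecutive integers.
Batch X values → pooled ranks: 819→3, 747→1, 1139→4, 803→2
Rank sum = 3 + 1 + 4 + 2 = 10

10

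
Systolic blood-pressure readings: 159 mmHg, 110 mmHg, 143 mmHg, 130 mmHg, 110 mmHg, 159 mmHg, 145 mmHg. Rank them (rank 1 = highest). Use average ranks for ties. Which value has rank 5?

130

Sorted (descending): 159, 159, 145, 143, 130, 110, 110
The 2 values of 159 occupy positions 1–2 → average rank (1+2)/2 = 1.5.
The 2 values of 110 occupy positions 6–7 → average rank (6+7)/2 = 6.5.
Rank 5 → value 130.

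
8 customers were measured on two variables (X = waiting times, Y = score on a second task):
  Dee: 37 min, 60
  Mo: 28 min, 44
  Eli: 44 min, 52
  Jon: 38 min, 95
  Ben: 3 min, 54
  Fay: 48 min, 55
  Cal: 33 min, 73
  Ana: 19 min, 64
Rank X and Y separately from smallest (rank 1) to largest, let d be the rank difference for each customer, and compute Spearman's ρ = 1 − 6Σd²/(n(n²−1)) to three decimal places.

0.071

Ranks of variable 1: 5, 3, 7, 6, 1, 8, 4, 2
Ranks of variable 2: 5, 1, 2, 8, 3, 4, 7, 6
d = r₁ − r₂: 0, 2, 5, -2, -2, 4, -3, -4
d²: 0, 4, 25, 4, 4, 16, 9, 16; Σd² = 78
ρ = 1 − 6·78/(8·63) = 1 − 468/504 = 0.071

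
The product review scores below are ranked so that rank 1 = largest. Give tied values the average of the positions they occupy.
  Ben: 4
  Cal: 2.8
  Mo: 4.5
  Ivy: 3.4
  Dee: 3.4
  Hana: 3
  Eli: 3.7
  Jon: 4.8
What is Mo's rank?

2

Sorted (descending): 4.8, 4.5, 4, 3.7, 3.4, 3.4, 3, 2.8
The 2 values of 3.4 occupy positions 5–6 → average rank (5+6)/2 = 5.5.
Mo has value 4.5 → rank 2.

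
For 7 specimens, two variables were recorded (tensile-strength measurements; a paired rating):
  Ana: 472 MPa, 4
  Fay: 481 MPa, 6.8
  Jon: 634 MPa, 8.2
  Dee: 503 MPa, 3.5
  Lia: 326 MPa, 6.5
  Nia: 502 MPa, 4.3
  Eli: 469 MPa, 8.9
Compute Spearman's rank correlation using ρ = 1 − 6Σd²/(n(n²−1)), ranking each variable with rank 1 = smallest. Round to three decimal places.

-0.179

Ranks of variable 1: 3, 4, 7, 6, 1, 5, 2
Ranks of variable 2: 2, 5, 6, 1, 4, 3, 7
d = r₁ − r₂: 1, -1, 1, 5, -3, 2, -5
d²: 1, 1, 1, 25, 9, 4, 25; Σd² = 66
ρ = 1 − 6·66/(7·48) = 1 − 396/336 = -0.179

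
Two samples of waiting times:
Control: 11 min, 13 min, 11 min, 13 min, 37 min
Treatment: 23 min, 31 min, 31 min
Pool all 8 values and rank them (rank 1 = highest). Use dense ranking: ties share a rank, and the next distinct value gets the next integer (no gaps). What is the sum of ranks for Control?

Sorted (descending): 37, 31, 31, 23, 13, 13, 11, 11
The 2 values of 31 share dense rank 2.
The 2 values of 13 share dense rank 4.
The 2 values of 11 share dense rank 5.
Remaining distinct values take the next consecutive integers.
Control values → pooled ranks: 11→5, 13→4, 11→5, 13→4, 37→1
Rank sum = 5 + 4 + 5 + 4 + 1 = 19

19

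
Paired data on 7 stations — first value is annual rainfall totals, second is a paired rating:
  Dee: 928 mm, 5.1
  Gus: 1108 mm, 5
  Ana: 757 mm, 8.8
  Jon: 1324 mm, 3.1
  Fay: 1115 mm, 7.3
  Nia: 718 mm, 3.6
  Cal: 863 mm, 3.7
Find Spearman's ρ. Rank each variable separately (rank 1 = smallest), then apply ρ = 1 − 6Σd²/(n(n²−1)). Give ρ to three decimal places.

Ranks of variable 1: 4, 5, 2, 7, 6, 1, 3
Ranks of variable 2: 5, 4, 7, 1, 6, 2, 3
d = r₁ − r₂: -1, 1, -5, 6, 0, -1, 0
d²: 1, 1, 25, 36, 0, 1, 0; Σd² = 64
ρ = 1 − 6·64/(7·48) = 1 − 384/336 = -0.143

-0.143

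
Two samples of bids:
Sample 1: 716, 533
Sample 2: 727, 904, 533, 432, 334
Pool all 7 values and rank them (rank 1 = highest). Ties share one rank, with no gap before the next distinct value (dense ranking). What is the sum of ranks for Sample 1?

Sorted (descending): 904, 727, 716, 533, 533, 432, 334
The 2 values of 533 share dense rank 4.
Remaining distinct values take the next consecutive integers.
Sample 1 values → pooled ranks: 716→3, 533→4
Rank sum = 3 + 4 = 7

7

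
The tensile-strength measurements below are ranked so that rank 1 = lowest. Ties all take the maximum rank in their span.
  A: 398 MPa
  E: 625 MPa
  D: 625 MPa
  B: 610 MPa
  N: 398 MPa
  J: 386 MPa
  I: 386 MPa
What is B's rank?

5

Sorted (ascending): 386, 386, 398, 398, 610, 625, 625
The 2 values of 386 occupy positions 1–2 → each gets rank 2.
The 2 values of 398 occupy positions 3–4 → each gets rank 4.
The 2 values of 625 occupy positions 6–7 → each gets rank 7.
B has value 610 MPa → rank 5.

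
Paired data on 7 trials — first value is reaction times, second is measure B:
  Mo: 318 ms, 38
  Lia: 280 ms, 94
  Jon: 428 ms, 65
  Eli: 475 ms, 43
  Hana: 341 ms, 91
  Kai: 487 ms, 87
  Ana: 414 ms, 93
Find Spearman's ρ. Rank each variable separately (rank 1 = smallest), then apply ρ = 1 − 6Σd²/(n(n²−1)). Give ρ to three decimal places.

Ranks of variable 1: 2, 1, 5, 6, 3, 7, 4
Ranks of variable 2: 1, 7, 3, 2, 5, 4, 6
d = r₁ − r₂: 1, -6, 2, 4, -2, 3, -2
d²: 1, 36, 4, 16, 4, 9, 4; Σd² = 74
ρ = 1 − 6·74/(7·48) = 1 − 444/336 = -0.321

-0.321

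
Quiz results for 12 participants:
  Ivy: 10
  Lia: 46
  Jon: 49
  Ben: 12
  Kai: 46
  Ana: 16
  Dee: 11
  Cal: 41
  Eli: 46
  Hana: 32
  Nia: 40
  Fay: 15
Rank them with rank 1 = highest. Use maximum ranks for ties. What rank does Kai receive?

4

Sorted (descending): 49, 46, 46, 46, 41, 40, 32, 16, 15, 12, 11, 10
The 3 values of 46 occupy positions 2–4 → each gets rank 4.
Kai has value 46 → rank 4.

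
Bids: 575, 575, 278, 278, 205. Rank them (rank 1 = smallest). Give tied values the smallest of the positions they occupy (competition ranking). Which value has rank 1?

205

Sorted (ascending): 205, 278, 278, 575, 575
The 2 values of 278 occupy positions 2–3 → each gets rank 2.
The 2 values of 575 occupy positions 4–5 → each gets rank 4.
Rank 1 → value 205.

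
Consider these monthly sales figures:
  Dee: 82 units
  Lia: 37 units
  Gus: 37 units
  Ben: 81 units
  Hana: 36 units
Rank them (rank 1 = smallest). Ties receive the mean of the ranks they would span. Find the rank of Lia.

Sorted (ascending): 36, 37, 37, 81, 82
The 2 values of 37 occupy positions 2–3 → average rank (2+3)/2 = 2.5.
Lia has value 37 units → rank 2.5.

2.5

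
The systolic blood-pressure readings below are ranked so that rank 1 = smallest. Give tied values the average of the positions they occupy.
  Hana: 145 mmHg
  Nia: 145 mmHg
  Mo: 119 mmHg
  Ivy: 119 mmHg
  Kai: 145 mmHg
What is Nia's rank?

4

Sorted (ascending): 119, 119, 145, 145, 145
The 2 values of 119 occupy positions 1–2 → average rank (1+2)/2 = 1.5.
The 3 values of 145 occupy positions 3–5 → average rank 4.
Nia has value 145 mmHg → rank 4.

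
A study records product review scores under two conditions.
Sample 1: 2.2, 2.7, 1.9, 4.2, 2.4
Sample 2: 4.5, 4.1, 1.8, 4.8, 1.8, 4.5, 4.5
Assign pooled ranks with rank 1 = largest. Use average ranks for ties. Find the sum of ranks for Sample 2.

39

Sorted (descending): 4.8, 4.5, 4.5, 4.5, 4.2, 4.1, 2.7, 2.4, 2.2, 1.9, 1.8, 1.8
The 3 values of 4.5 occupy positions 2–4 → average rank 3.
The 2 values of 1.8 occupy positions 11–12 → average rank (11+12)/2 = 11.5.
Sample 2 values → pooled ranks: 4.5→3, 4.1→6, 1.8→11.5, 4.8→1, 1.8→11.5, 4.5→3, 4.5→3
Rank sum = 3 + 6 + 11.5 + 1 + 11.5 + 3 + 3 = 39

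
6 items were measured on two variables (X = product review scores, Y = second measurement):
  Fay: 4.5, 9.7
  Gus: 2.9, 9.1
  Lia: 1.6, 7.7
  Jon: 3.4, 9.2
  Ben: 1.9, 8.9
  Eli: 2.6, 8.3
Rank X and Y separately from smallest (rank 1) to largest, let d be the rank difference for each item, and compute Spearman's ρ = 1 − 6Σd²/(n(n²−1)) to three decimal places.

Ranks of variable 1: 6, 4, 1, 5, 2, 3
Ranks of variable 2: 6, 4, 1, 5, 3, 2
d = r₁ − r₂: 0, 0, 0, 0, -1, 1
d²: 0, 0, 0, 0, 1, 1; Σd² = 2
ρ = 1 − 6·2/(6·35) = 1 − 12/210 = 0.943

0.943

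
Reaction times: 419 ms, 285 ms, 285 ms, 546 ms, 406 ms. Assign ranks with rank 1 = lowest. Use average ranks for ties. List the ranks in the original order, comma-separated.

Sorted (ascending): 285, 285, 406, 419, 546
The 2 values of 285 occupy positions 1–2 → average rank (1+2)/2 = 1.5.

4, 1.5, 1.5, 5, 3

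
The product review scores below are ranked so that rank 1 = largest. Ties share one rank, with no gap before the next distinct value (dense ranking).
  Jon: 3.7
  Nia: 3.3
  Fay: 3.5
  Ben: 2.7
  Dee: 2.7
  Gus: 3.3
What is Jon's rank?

Sorted (descending): 3.7, 3.5, 3.3, 3.3, 2.7, 2.7
The 2 values of 3.3 share dense rank 3.
The 2 values of 2.7 share dense rank 4.
Remaining distinct values take the next consecutive integers.
Jon has value 3.7 → rank 1.

1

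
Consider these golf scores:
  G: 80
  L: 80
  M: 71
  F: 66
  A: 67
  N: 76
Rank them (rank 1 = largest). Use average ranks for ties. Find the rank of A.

Sorted (descending): 80, 80, 76, 71, 67, 66
The 2 values of 80 occupy positions 1–2 → average rank (1+2)/2 = 1.5.
A has value 67 → rank 5.

5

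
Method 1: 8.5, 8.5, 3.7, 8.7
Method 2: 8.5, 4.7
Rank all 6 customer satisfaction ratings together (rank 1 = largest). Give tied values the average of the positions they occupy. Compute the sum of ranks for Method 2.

8

Sorted (descending): 8.7, 8.5, 8.5, 8.5, 4.7, 3.7
The 3 values of 8.5 occupy positions 2–4 → average rank 3.
Method 2 values → pooled ranks: 8.5→3, 4.7→5
Rank sum = 3 + 5 = 8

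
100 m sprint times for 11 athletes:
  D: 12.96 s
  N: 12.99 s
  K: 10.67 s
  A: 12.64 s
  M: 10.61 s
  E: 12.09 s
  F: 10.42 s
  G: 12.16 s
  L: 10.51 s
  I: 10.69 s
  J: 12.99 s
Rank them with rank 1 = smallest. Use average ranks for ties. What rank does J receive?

10.5

Sorted (ascending): 10.42, 10.51, 10.61, 10.67, 10.69, 12.09, 12.16, 12.64, 12.96, 12.99, 12.99
The 2 values of 12.99 occupy positions 10–11 → average rank (10+11)/2 = 10.5.
J has value 12.99 s → rank 10.5.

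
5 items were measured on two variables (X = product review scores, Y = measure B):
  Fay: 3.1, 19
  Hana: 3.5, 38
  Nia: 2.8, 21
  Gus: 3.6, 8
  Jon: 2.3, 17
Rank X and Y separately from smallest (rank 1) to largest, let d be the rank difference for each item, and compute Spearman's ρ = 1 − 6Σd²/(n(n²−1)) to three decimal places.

-0.100

Ranks of variable 1: 3, 4, 2, 5, 1
Ranks of variable 2: 3, 5, 4, 1, 2
d = r₁ − r₂: 0, -1, -2, 4, -1
d²: 0, 1, 4, 16, 1; Σd² = 22
ρ = 1 − 6·22/(5·24) = 1 − 132/120 = -0.100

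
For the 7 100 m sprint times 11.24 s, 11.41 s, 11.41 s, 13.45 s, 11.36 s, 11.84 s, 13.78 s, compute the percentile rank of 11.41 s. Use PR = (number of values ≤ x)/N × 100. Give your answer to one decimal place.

N = 7.
Strictly below 11.41: 2. Equal to 11.41: 2.
PR = 4/7 × 100 = 57.1

57.1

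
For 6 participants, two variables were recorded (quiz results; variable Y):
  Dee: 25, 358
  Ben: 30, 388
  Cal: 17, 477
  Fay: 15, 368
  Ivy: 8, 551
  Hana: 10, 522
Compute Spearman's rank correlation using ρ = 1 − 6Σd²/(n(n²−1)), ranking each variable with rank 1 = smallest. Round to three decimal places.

Ranks of variable 1: 5, 6, 4, 3, 1, 2
Ranks of variable 2: 1, 3, 4, 2, 6, 5
d = r₁ − r₂: 4, 3, 0, 1, -5, -3
d²: 16, 9, 0, 1, 25, 9; Σd² = 60
ρ = 1 − 6·60/(6·35) = 1 − 360/210 = -0.714

-0.714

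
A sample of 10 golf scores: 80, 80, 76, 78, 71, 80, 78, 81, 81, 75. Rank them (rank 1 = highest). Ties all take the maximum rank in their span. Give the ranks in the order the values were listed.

5, 5, 8, 7, 10, 5, 7, 2, 2, 9

Sorted (descending): 81, 81, 80, 80, 80, 78, 78, 76, 75, 71
The 2 values of 81 occupy positions 1–2 → each gets rank 2.
The 3 values of 80 occupy positions 3–5 → each gets rank 5.
The 2 values of 78 occupy positions 6–7 → each gets rank 7.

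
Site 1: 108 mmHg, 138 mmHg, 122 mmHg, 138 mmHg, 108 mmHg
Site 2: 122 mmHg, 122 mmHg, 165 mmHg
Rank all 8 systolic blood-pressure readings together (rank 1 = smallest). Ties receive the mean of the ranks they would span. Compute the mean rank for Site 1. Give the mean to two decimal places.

4.00

Sorted (ascending): 108, 108, 122, 122, 122, 138, 138, 165
The 2 values of 108 occupy positions 1–2 → average rank (1+2)/2 = 1.5.
The 3 values of 122 occupy positions 3–5 → average rank 4.
The 2 values of 138 occupy positions 6–7 → average rank (6+7)/2 = 6.5.
Site 1 values → pooled ranks: 108→1.5, 138→6.5, 122→4, 138→6.5, 108→1.5
Mean rank = (1.5 + 6.5 + 4 + 6.5 + 1.5) / 5 = 4.00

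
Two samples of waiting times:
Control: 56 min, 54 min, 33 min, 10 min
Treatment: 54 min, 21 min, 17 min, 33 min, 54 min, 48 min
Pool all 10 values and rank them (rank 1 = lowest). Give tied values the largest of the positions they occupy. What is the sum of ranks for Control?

Sorted (ascending): 10, 17, 21, 33, 33, 48, 54, 54, 54, 56
The 2 values of 33 occupy positions 4–5 → each gets rank 5.
The 3 values of 54 occupy positions 7–9 → each gets rank 9.
Control values → pooled ranks: 56→10, 54→9, 33→5, 10→1
Rank sum = 10 + 9 + 5 + 1 = 25

25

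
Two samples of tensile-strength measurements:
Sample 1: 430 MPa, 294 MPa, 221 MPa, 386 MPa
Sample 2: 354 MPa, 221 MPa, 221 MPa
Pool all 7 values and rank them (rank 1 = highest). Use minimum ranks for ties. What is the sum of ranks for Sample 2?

13

Sorted (descending): 430, 386, 354, 294, 221, 221, 221
The 3 values of 221 occupy positions 5–7 → each gets rank 5.
Sample 2 values → pooled ranks: 354→3, 221→5, 221→5
Rank sum = 3 + 5 + 5 = 13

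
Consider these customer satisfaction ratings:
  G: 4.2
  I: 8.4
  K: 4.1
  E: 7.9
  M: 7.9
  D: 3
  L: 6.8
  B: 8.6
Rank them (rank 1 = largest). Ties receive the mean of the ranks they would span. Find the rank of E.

Sorted (descending): 8.6, 8.4, 7.9, 7.9, 6.8, 4.2, 4.1, 3
The 2 values of 7.9 occupy positions 3–4 → average rank (3+4)/2 = 3.5.
E has value 7.9 → rank 3.5.

3.5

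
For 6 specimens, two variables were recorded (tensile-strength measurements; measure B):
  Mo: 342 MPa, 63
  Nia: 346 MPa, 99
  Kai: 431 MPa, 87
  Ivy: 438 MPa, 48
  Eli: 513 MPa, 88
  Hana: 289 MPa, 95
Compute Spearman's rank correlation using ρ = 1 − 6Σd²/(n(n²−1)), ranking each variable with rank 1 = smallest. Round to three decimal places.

-0.314

Ranks of variable 1: 2, 3, 4, 5, 6, 1
Ranks of variable 2: 2, 6, 3, 1, 4, 5
d = r₁ − r₂: 0, -3, 1, 4, 2, -4
d²: 0, 9, 1, 16, 4, 16; Σd² = 46
ρ = 1 − 6·46/(6·35) = 1 − 276/210 = -0.314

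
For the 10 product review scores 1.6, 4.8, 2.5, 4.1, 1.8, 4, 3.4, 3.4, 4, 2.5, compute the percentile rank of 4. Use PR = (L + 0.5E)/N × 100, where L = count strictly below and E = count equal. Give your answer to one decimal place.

N = 10.
Strictly below 4: 6. Equal to 4: 2.
PR = (6 + 0.5·2)/10 × 100 = 70.0

70.0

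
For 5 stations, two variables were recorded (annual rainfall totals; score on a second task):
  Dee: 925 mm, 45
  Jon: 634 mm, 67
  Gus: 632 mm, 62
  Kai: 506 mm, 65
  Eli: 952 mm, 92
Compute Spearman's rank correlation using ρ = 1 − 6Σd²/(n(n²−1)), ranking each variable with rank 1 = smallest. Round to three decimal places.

0.300

Ranks of variable 1: 4, 3, 2, 1, 5
Ranks of variable 2: 1, 4, 2, 3, 5
d = r₁ − r₂: 3, -1, 0, -2, 0
d²: 9, 1, 0, 4, 0; Σd² = 14
ρ = 1 − 6·14/(5·24) = 1 − 84/120 = 0.300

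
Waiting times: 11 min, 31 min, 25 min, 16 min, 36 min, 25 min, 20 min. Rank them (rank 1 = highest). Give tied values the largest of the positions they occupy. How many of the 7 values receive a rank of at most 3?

2

Sorted (descending): 36, 31, 25, 25, 20, 16, 11
The 2 values of 25 occupy positions 3–4 → each gets rank 4.
Ranks ≤ 3: {1, 2} → 2 values.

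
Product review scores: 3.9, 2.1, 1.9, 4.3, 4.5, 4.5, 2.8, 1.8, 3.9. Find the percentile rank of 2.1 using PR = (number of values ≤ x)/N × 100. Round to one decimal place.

33.3

N = 9.
Strictly below 2.1: 2. Equal to 2.1: 1.
PR = 3/9 × 100 = 33.3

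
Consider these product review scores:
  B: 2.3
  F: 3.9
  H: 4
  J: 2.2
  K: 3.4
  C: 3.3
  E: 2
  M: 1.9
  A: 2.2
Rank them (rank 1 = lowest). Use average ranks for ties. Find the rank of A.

Sorted (ascending): 1.9, 2, 2.2, 2.2, 2.3, 3.3, 3.4, 3.9, 4
The 2 values of 2.2 occupy positions 3–4 → average rank (3+4)/2 = 3.5.
A has value 2.2 → rank 3.5.

3.5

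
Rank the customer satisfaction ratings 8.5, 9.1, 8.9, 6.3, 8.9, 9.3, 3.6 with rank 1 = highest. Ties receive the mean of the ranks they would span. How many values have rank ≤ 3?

Sorted (descending): 9.3, 9.1, 8.9, 8.9, 8.5, 6.3, 3.6
The 2 values of 8.9 occupy positions 3–4 → average rank (3+4)/2 = 3.5.
Ranks ≤ 3: {1, 2} → 2 values.

2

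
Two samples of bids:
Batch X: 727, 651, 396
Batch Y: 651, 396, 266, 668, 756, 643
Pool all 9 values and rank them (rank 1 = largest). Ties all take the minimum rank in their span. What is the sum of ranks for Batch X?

Sorted (descending): 756, 727, 668, 651, 651, 643, 396, 396, 266
The 2 values of 651 occupy positions 4–5 → each gets rank 4.
The 2 values of 396 occupy positions 7–8 → each gets rank 7.
Batch X values → pooled ranks: 727→2, 651→4, 396→7
Rank sum = 2 + 4 + 7 = 13

13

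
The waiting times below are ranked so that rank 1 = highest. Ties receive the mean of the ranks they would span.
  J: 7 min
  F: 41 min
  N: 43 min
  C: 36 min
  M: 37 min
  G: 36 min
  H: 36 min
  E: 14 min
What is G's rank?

Sorted (descending): 43, 41, 37, 36, 36, 36, 14, 7
The 3 values of 36 occupy positions 4–6 → average rank 5.
G has value 36 min → rank 5.

5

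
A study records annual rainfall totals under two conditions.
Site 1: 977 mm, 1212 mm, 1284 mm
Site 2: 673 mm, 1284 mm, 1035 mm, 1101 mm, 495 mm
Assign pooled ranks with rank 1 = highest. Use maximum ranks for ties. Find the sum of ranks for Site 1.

11

Sorted (descending): 1284, 1284, 1212, 1101, 1035, 977, 673, 495
The 2 values of 1284 occupy positions 1–2 → each gets rank 2.
Site 1 values → pooled ranks: 977→6, 1212→3, 1284→2
Rank sum = 6 + 3 + 2 = 11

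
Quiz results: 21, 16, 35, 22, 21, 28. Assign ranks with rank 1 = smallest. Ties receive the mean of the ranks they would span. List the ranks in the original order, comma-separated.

Sorted (ascending): 16, 21, 21, 22, 28, 35
The 2 values of 21 occupy positions 2–3 → average rank (2+3)/2 = 2.5.

2.5, 1, 6, 4, 2.5, 5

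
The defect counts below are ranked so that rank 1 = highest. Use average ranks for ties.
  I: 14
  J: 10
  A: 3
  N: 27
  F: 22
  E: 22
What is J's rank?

Sorted (descending): 27, 22, 22, 14, 10, 3
The 2 values of 22 occupy positions 2–3 → average rank (2+3)/2 = 2.5.
J has value 10 → rank 5.

5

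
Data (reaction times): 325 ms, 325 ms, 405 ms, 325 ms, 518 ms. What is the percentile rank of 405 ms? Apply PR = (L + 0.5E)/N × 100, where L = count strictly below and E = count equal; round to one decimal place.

N = 5.
Strictly below 405: 3. Equal to 405: 1.
PR = (3 + 0.5·1)/5 × 100 = 70.0

70.0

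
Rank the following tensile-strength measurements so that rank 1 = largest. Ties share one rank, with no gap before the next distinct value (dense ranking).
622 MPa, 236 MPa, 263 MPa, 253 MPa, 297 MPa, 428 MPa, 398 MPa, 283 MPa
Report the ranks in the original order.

1, 8, 6, 7, 4, 2, 3, 5

Sorted (descending): 622, 428, 398, 297, 283, 263, 253, 236
No ties — each value takes its position as its rank.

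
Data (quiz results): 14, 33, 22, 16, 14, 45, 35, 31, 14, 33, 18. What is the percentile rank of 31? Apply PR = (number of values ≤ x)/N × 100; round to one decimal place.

63.6

N = 11.
Strictly below 31: 6. Equal to 31: 1.
PR = 7/11 × 100 = 63.6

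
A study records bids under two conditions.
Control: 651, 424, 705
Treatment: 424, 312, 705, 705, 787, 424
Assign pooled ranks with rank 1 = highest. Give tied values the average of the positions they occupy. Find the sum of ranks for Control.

15

Sorted (descending): 787, 705, 705, 705, 651, 424, 424, 424, 312
The 3 values of 705 occupy positions 2–4 → average rank 3.
The 3 values of 424 occupy positions 6–8 → average rank 7.
Control values → pooled ranks: 651→5, 424→7, 705→3
Rank sum = 5 + 7 + 3 = 15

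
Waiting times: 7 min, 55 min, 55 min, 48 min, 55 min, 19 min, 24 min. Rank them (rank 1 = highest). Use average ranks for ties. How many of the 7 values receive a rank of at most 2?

Sorted (descending): 55, 55, 55, 48, 24, 19, 7
The 3 values of 55 occupy positions 1–3 → average rank 2.
Ranks ≤ 2: {2, 2, 2} → 3 values.

3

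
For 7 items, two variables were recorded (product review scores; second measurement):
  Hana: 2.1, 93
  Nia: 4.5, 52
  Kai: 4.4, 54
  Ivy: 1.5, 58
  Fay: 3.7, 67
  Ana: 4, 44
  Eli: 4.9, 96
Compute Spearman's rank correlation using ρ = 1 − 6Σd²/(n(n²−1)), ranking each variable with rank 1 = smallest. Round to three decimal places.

Ranks of variable 1: 2, 6, 5, 1, 3, 4, 7
Ranks of variable 2: 6, 2, 3, 4, 5, 1, 7
d = r₁ − r₂: -4, 4, 2, -3, -2, 3, 0
d²: 16, 16, 4, 9, 4, 9, 0; Σd² = 58
ρ = 1 − 6·58/(7·48) = 1 − 348/336 = -0.036

-0.036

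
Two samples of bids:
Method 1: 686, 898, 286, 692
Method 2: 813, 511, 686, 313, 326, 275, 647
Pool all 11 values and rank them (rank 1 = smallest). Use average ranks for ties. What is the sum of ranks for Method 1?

Sorted (ascending): 275, 286, 313, 326, 511, 647, 686, 686, 692, 813, 898
The 2 values of 686 occupy positions 7–8 → average rank (7+8)/2 = 7.5.
Method 1 values → pooled ranks: 686→7.5, 898→11, 286→2, 692→9
Rank sum = 7.5 + 11 + 2 + 9 = 29.5

29.5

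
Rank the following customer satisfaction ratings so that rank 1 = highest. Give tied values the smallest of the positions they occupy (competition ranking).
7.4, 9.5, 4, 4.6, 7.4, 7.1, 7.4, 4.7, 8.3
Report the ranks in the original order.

Sorted (descending): 9.5, 8.3, 7.4, 7.4, 7.4, 7.1, 4.7, 4.6, 4
The 3 values of 7.4 occupy positions 3–5 → each gets rank 3.

3, 1, 9, 8, 3, 6, 3, 7, 2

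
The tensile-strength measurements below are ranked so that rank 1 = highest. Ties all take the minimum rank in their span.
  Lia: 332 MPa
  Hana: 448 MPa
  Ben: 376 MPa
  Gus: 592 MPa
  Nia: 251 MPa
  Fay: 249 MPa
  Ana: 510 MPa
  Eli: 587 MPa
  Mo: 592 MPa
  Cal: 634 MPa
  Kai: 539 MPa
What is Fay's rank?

Sorted (descending): 634, 592, 592, 587, 539, 510, 448, 376, 332, 251, 249
The 2 values of 592 occupy positions 2–3 → each gets rank 2.
Fay has value 249 MPa → rank 11.

11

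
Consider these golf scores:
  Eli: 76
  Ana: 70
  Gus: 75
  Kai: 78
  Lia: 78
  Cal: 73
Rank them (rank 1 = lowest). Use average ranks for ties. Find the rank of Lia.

Sorted (ascending): 70, 73, 75, 76, 78, 78
The 2 values of 78 occupy positions 5–6 → average rank (5+6)/2 = 5.5.
Lia has value 78 → rank 5.5.

5.5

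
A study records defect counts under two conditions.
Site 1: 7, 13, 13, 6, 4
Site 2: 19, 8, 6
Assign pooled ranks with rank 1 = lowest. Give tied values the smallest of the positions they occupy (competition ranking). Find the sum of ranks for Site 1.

19

Sorted (ascending): 4, 6, 6, 7, 8, 13, 13, 19
The 2 values of 6 occupy positions 2–3 → each gets rank 2.
The 2 values of 13 occupy positions 6–7 → each gets rank 6.
Site 1 values → pooled ranks: 7→4, 13→6, 13→6, 6→2, 4→1
Rank sum = 4 + 6 + 6 + 2 + 1 = 19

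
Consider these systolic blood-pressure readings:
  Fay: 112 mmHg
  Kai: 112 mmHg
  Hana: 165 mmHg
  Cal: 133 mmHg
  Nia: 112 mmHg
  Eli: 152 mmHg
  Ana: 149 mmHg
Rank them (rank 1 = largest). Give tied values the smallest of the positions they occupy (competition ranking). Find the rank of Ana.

3

Sorted (descending): 165, 152, 149, 133, 112, 112, 112
The 3 values of 112 occupy positions 5–7 → each gets rank 5.
Ana has value 149 mmHg → rank 3.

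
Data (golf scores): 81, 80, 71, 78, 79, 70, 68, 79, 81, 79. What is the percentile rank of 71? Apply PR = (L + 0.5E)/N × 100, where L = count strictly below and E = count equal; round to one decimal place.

25.0

N = 10.
Strictly below 71: 2. Equal to 71: 1.
PR = (2 + 0.5·1)/10 × 100 = 25.0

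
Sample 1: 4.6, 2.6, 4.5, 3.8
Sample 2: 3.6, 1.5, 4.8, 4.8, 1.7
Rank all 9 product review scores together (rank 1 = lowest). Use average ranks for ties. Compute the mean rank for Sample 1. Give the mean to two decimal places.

Sorted (ascending): 1.5, 1.7, 2.6, 3.6, 3.8, 4.5, 4.6, 4.8, 4.8
The 2 values of 4.8 occupy positions 8–9 → average rank (8+9)/2 = 8.5.
Sample 1 values → pooled ranks: 4.6→7, 2.6→3, 4.5→6, 3.8→5
Mean rank = (7 + 3 + 6 + 5) / 4 = 5.25

5.25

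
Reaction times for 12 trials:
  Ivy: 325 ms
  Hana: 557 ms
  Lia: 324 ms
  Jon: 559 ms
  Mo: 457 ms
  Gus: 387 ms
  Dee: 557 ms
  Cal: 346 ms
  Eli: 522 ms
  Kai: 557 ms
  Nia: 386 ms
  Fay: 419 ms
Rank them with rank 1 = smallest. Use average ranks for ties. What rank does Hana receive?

Sorted (ascending): 324, 325, 346, 386, 387, 419, 457, 522, 557, 557, 557, 559
The 3 values of 557 occupy positions 9–11 → average rank 10.
Hana has value 557 ms → rank 10.

10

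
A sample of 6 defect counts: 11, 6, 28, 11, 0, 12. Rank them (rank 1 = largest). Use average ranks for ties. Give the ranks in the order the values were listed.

3.5, 5, 1, 3.5, 6, 2

Sorted (descending): 28, 12, 11, 11, 6, 0
The 2 values of 11 occupy positions 3–4 → average rank (3+4)/2 = 3.5.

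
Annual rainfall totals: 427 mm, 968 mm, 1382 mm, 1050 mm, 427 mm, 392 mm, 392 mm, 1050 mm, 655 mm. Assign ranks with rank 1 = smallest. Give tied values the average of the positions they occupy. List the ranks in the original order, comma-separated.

3.5, 6, 9, 7.5, 3.5, 1.5, 1.5, 7.5, 5

Sorted (ascending): 392, 392, 427, 427, 655, 968, 1050, 1050, 1382
The 2 values of 392 occupy positions 1–2 → average rank (1+2)/2 = 1.5.
The 2 values of 427 occupy positions 3–4 → average rank (3+4)/2 = 3.5.
The 2 values of 1050 occupy positions 7–8 → average rank (7+8)/2 = 7.5.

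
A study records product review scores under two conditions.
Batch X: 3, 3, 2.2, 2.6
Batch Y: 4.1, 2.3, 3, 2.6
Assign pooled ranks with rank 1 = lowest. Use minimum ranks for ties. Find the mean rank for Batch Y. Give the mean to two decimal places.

Sorted (ascending): 2.2, 2.3, 2.6, 2.6, 3, 3, 3, 4.1
The 2 values of 2.6 occupy positions 3–4 → each gets rank 3.
The 3 values of 3 occupy positions 5–7 → each gets rank 5.
Batch Y values → pooled ranks: 4.1→8, 2.3→2, 3→5, 2.6→3
Mean rank = (8 + 2 + 5 + 3) / 4 = 4.50

4.50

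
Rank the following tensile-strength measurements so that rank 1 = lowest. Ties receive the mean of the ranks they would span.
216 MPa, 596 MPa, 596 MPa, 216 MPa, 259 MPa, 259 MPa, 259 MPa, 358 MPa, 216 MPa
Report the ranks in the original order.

2, 8.5, 8.5, 2, 5, 5, 5, 7, 2

Sorted (ascending): 216, 216, 216, 259, 259, 259, 358, 596, 596
The 3 values of 216 occupy positions 1–3 → average rank 2.
The 3 values of 259 occupy positions 4–6 → average rank 5.
The 2 values of 596 occupy positions 8–9 → average rank (8+9)/2 = 8.5.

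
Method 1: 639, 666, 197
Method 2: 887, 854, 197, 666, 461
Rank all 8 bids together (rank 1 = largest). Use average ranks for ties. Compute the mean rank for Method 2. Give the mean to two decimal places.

4.00

Sorted (descending): 887, 854, 666, 666, 639, 461, 197, 197
The 2 values of 666 occupy positions 3–4 → average rank (3+4)/2 = 3.5.
The 2 values of 197 occupy positions 7–8 → average rank (7+8)/2 = 7.5.
Method 2 values → pooled ranks: 887→1, 854→2, 197→7.5, 666→3.5, 461→6
Mean rank = (1 + 2 + 7.5 + 3.5 + 6) / 5 = 4.00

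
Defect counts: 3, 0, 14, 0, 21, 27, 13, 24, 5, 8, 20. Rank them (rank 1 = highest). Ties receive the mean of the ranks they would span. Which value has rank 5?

14

Sorted (descending): 27, 24, 21, 20, 14, 13, 8, 5, 3, 0, 0
The 2 values of 0 occupy positions 10–11 → average rank (10+11)/2 = 10.5.
Rank 5 → value 14.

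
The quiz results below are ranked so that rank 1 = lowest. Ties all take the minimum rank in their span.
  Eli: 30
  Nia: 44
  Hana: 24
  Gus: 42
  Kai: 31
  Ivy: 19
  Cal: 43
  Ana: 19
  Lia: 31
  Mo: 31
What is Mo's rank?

Sorted (ascending): 19, 19, 24, 30, 31, 31, 31, 42, 43, 44
The 2 values of 19 occupy positions 1–2 → each gets rank 1.
The 3 values of 31 occupy positions 5–7 → each gets rank 5.
Mo has value 31 → rank 5.

5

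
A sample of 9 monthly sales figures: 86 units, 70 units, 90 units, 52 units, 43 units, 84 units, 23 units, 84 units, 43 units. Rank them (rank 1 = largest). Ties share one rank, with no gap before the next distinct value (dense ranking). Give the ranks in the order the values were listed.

Sorted (descending): 90, 86, 84, 84, 70, 52, 43, 43, 23
The 2 values of 84 share dense rank 3.
The 2 values of 43 share dense rank 6.
Remaining distinct values take the next consecutive integers.

2, 4, 1, 5, 6, 3, 7, 3, 6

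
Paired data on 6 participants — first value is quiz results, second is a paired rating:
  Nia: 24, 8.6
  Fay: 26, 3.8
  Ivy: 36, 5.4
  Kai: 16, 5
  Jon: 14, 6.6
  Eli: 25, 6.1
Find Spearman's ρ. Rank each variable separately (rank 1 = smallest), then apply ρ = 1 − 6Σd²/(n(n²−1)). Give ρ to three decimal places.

-0.429

Ranks of variable 1: 3, 5, 6, 2, 1, 4
Ranks of variable 2: 6, 1, 3, 2, 5, 4
d = r₁ − r₂: -3, 4, 3, 0, -4, 0
d²: 9, 16, 9, 0, 16, 0; Σd² = 50
ρ = 1 − 6·50/(6·35) = 1 − 300/210 = -0.429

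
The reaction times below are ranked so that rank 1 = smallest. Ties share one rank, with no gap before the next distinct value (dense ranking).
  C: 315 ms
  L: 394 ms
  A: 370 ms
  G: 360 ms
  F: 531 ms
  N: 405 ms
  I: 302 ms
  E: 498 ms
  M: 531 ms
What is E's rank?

Sorted (ascending): 302, 315, 360, 370, 394, 405, 498, 531, 531
The 2 values of 531 share dense rank 8.
Remaining distinct values take the next consecutive integers.
E has value 498 ms → rank 7.

7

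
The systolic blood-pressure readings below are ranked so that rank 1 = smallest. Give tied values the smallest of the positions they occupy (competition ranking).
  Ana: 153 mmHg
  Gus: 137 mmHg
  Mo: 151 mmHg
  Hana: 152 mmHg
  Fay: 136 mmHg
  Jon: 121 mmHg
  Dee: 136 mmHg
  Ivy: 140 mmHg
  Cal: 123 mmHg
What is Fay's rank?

3

Sorted (ascending): 121, 123, 136, 136, 137, 140, 151, 152, 153
The 2 values of 136 occupy positions 3–4 → each gets rank 3.
Fay has value 136 mmHg → rank 3.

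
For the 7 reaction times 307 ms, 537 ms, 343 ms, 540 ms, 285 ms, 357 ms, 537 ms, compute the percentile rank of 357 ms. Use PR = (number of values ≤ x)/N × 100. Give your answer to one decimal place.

N = 7.
Strictly below 357: 3. Equal to 357: 1.
PR = 4/7 × 100 = 57.1

57.1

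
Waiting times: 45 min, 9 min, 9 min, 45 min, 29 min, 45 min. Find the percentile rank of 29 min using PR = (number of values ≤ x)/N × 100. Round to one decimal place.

50.0

N = 6.
Strictly below 29: 2. Equal to 29: 1.
PR = 3/6 × 100 = 50.0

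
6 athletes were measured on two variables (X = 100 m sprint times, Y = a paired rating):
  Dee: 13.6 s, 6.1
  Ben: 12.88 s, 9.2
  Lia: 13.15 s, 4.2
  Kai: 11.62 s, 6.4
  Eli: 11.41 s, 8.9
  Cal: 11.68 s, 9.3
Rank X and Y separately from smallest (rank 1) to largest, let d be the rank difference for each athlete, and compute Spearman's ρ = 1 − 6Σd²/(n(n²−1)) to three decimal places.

Ranks of variable 1: 6, 4, 5, 2, 1, 3
Ranks of variable 2: 2, 5, 1, 3, 4, 6
d = r₁ − r₂: 4, -1, 4, -1, -3, -3
d²: 16, 1, 16, 1, 9, 9; Σd² = 52
ρ = 1 − 6·52/(6·35) = 1 − 312/210 = -0.486

-0.486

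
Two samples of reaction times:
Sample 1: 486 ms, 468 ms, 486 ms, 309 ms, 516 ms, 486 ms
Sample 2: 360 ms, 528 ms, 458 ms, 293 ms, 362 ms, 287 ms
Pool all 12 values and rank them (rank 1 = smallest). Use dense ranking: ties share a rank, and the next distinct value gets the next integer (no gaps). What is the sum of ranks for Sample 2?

28

Sorted (ascending): 287, 293, 309, 360, 362, 458, 468, 486, 486, 486, 516, 528
The 3 values of 486 share dense rank 8.
Remaining distinct values take the next consecutive integers.
Sample 2 values → pooled ranks: 360→4, 528→10, 458→6, 293→2, 362→5, 287→1
Rank sum = 4 + 10 + 6 + 2 + 5 + 1 = 28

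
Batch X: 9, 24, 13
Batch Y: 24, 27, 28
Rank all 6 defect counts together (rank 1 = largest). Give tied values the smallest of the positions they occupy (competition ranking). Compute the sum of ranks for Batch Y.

Sorted (descending): 28, 27, 24, 24, 13, 9
The 2 values of 24 occupy positions 3–4 → each gets rank 3.
Batch Y values → pooled ranks: 24→3, 27→2, 28→1
Rank sum = 3 + 2 + 1 = 6

6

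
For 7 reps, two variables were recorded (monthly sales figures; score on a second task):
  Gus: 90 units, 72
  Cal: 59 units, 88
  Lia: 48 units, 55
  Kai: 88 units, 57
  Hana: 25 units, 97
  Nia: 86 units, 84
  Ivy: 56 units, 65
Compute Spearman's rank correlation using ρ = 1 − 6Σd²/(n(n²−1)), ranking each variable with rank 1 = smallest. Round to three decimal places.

Ranks of variable 1: 7, 4, 2, 6, 1, 5, 3
Ranks of variable 2: 4, 6, 1, 2, 7, 5, 3
d = r₁ − r₂: 3, -2, 1, 4, -6, 0, 0
d²: 9, 4, 1, 16, 36, 0, 0; Σd² = 66
ρ = 1 − 6·66/(7·48) = 1 − 396/336 = -0.179

-0.179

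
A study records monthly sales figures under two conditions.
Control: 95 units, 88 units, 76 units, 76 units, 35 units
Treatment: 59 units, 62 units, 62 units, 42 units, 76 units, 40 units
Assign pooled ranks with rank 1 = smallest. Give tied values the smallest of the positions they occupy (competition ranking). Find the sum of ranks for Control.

36

Sorted (ascending): 35, 40, 42, 59, 62, 62, 76, 76, 76, 88, 95
The 2 values of 62 occupy positions 5–6 → each gets rank 5.
The 3 values of 76 occupy positions 7–9 → each gets rank 7.
Control values → pooled ranks: 95→11, 88→10, 76→7, 76→7, 35→1
Rank sum = 11 + 10 + 7 + 7 + 1 = 36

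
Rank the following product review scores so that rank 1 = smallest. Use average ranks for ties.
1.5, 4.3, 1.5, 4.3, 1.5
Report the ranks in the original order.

2, 4.5, 2, 4.5, 2

Sorted (ascending): 1.5, 1.5, 1.5, 4.3, 4.3
The 3 values of 1.5 occupy positions 1–3 → average rank 2.
The 2 values of 4.3 occupy positions 4–5 → average rank (4+5)/2 = 4.5.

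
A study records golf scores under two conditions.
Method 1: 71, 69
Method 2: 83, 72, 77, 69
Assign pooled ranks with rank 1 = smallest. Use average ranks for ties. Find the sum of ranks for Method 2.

Sorted (ascending): 69, 69, 71, 72, 77, 83
The 2 values of 69 occupy positions 1–2 → average rank (1+2)/2 = 1.5.
Method 2 values → pooled ranks: 83→6, 72→4, 77→5, 69→1.5
Rank sum = 6 + 4 + 5 + 1.5 = 16.5

16.5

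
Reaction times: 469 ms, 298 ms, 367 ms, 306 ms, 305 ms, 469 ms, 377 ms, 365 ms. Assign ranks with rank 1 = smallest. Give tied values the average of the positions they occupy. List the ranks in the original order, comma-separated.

Sorted (ascending): 298, 305, 306, 365, 367, 377, 469, 469
The 2 values of 469 occupy positions 7–8 → average rank (7+8)/2 = 7.5.

7.5, 1, 5, 3, 2, 7.5, 6, 4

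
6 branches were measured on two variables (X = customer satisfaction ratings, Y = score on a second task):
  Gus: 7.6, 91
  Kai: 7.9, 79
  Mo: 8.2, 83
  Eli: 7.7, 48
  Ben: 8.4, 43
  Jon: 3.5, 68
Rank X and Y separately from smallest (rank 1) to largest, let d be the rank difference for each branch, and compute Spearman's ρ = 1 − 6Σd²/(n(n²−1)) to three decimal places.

Ranks of variable 1: 2, 4, 5, 3, 6, 1
Ranks of variable 2: 6, 4, 5, 2, 1, 3
d = r₁ − r₂: -4, 0, 0, 1, 5, -2
d²: 16, 0, 0, 1, 25, 4; Σd² = 46
ρ = 1 − 6·46/(6·35) = 1 − 276/210 = -0.314

-0.314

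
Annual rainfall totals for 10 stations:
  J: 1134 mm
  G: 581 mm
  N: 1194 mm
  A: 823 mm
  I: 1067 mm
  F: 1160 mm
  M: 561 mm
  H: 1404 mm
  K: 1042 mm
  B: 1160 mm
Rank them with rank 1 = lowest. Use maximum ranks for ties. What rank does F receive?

8

Sorted (ascending): 561, 581, 823, 1042, 1067, 1134, 1160, 1160, 1194, 1404
The 2 values of 1160 occupy positions 7–8 → each gets rank 8.
F has value 1160 mm → rank 8.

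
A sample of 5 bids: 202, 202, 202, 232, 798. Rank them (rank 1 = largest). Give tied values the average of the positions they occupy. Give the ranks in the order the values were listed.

4, 4, 4, 2, 1

Sorted (descending): 798, 232, 202, 202, 202
The 3 values of 202 occupy positions 3–5 → average rank 4.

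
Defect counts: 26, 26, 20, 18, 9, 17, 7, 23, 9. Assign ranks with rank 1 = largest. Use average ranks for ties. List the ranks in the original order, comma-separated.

Sorted (descending): 26, 26, 23, 20, 18, 17, 9, 9, 7
The 2 values of 26 occupy positions 1–2 → average rank (1+2)/2 = 1.5.
The 2 values of 9 occupy positions 7–8 → average rank (7+8)/2 = 7.5.

1.5, 1.5, 4, 5, 7.5, 6, 9, 3, 7.5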